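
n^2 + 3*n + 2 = (n + 1)*(n + 2)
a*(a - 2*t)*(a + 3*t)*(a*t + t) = a^4*t + a^3*t^2 + a^3*t - 6*a^2*t^3 + a^2*t^2 - 6*a*t^3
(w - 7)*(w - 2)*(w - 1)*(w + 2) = w^4 - 8*w^3 + 3*w^2 + 32*w - 28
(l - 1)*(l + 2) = l^2 + l - 2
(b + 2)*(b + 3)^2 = b^3 + 8*b^2 + 21*b + 18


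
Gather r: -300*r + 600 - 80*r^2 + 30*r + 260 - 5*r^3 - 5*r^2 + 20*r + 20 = -5*r^3 - 85*r^2 - 250*r + 880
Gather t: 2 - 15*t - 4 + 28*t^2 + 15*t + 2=28*t^2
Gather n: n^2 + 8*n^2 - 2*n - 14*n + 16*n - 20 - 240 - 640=9*n^2 - 900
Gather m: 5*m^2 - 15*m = 5*m^2 - 15*m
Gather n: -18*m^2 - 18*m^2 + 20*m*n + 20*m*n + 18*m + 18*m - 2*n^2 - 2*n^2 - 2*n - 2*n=-36*m^2 + 36*m - 4*n^2 + n*(40*m - 4)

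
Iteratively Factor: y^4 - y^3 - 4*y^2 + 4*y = (y - 1)*(y^3 - 4*y) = (y - 2)*(y - 1)*(y^2 + 2*y) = (y - 2)*(y - 1)*(y + 2)*(y)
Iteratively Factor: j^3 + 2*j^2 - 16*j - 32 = (j + 2)*(j^2 - 16) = (j + 2)*(j + 4)*(j - 4)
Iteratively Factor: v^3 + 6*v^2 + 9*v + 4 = (v + 4)*(v^2 + 2*v + 1) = (v + 1)*(v + 4)*(v + 1)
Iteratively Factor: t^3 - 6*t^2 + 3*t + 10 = (t - 2)*(t^2 - 4*t - 5) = (t - 5)*(t - 2)*(t + 1)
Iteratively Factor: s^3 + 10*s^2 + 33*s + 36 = (s + 3)*(s^2 + 7*s + 12) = (s + 3)*(s + 4)*(s + 3)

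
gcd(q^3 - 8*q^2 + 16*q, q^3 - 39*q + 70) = 1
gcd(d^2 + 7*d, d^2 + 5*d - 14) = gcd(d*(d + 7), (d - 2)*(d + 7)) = d + 7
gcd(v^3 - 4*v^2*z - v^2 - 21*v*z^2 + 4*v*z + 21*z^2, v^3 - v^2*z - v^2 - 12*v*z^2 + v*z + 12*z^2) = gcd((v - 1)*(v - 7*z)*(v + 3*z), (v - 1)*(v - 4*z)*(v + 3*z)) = v^2 + 3*v*z - v - 3*z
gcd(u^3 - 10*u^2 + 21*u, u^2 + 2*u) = u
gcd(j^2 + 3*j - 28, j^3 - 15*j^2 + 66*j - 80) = 1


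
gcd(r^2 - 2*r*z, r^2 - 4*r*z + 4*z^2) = -r + 2*z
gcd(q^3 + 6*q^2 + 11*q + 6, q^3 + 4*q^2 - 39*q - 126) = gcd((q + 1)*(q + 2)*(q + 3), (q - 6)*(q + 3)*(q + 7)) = q + 3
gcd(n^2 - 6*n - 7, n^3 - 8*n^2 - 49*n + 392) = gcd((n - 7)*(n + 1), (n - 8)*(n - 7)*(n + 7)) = n - 7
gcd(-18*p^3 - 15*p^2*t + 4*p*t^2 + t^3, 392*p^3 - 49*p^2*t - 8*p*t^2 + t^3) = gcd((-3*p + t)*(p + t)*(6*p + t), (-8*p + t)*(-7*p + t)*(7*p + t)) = 1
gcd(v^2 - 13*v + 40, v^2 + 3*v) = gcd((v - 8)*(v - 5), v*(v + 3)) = 1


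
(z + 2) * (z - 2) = z^2 - 4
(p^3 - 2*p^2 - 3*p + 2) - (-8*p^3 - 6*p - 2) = 9*p^3 - 2*p^2 + 3*p + 4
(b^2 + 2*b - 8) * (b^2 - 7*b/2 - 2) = b^4 - 3*b^3/2 - 17*b^2 + 24*b + 16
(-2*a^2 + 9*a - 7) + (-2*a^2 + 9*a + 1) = -4*a^2 + 18*a - 6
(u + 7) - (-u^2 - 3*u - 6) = u^2 + 4*u + 13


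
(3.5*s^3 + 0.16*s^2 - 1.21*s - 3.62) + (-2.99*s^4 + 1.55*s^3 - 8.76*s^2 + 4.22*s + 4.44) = -2.99*s^4 + 5.05*s^3 - 8.6*s^2 + 3.01*s + 0.82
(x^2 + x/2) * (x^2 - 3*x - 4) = x^4 - 5*x^3/2 - 11*x^2/2 - 2*x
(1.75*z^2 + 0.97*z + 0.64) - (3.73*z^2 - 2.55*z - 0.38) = -1.98*z^2 + 3.52*z + 1.02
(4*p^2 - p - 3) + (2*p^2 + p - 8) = 6*p^2 - 11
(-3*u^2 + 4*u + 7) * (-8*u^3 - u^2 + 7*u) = 24*u^5 - 29*u^4 - 81*u^3 + 21*u^2 + 49*u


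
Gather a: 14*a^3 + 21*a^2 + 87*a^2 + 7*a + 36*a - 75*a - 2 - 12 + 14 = 14*a^3 + 108*a^2 - 32*a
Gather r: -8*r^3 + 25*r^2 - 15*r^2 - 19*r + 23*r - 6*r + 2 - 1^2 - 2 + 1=-8*r^3 + 10*r^2 - 2*r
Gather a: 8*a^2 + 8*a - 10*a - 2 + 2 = 8*a^2 - 2*a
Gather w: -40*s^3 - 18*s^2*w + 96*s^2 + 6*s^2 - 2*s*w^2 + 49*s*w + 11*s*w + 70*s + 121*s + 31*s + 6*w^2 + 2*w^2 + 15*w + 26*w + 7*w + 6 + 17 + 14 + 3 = -40*s^3 + 102*s^2 + 222*s + w^2*(8 - 2*s) + w*(-18*s^2 + 60*s + 48) + 40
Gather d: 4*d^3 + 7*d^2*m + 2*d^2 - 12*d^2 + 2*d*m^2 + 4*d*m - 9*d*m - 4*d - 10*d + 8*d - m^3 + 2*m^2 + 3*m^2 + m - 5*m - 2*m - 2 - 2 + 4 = 4*d^3 + d^2*(7*m - 10) + d*(2*m^2 - 5*m - 6) - m^3 + 5*m^2 - 6*m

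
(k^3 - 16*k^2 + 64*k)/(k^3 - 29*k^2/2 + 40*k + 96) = 2*k/(2*k + 3)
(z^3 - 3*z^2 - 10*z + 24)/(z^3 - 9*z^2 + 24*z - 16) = (z^2 + z - 6)/(z^2 - 5*z + 4)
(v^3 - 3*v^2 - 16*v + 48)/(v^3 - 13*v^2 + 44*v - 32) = (v^2 + v - 12)/(v^2 - 9*v + 8)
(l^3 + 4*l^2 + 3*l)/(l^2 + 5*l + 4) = l*(l + 3)/(l + 4)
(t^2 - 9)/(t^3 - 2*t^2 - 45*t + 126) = (t + 3)/(t^2 + t - 42)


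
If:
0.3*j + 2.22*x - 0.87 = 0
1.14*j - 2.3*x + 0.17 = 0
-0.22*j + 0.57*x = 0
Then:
No Solution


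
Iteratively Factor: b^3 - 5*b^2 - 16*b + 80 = (b + 4)*(b^2 - 9*b + 20) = (b - 5)*(b + 4)*(b - 4)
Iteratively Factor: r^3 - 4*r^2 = (r)*(r^2 - 4*r) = r*(r - 4)*(r)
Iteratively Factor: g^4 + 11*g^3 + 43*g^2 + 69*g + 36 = (g + 1)*(g^3 + 10*g^2 + 33*g + 36) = (g + 1)*(g + 3)*(g^2 + 7*g + 12) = (g + 1)*(g + 3)*(g + 4)*(g + 3)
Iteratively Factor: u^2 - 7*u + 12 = (u - 4)*(u - 3)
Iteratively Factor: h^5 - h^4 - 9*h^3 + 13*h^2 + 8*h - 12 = (h - 1)*(h^4 - 9*h^2 + 4*h + 12) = (h - 2)*(h - 1)*(h^3 + 2*h^2 - 5*h - 6) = (h - 2)*(h - 1)*(h + 3)*(h^2 - h - 2) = (h - 2)*(h - 1)*(h + 1)*(h + 3)*(h - 2)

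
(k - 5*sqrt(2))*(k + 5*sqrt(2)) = k^2 - 50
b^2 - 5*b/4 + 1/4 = (b - 1)*(b - 1/4)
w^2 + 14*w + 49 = (w + 7)^2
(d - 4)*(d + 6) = d^2 + 2*d - 24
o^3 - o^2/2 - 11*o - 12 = (o - 4)*(o + 3/2)*(o + 2)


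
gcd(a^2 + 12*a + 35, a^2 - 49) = a + 7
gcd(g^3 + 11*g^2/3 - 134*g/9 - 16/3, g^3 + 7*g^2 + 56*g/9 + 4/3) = g^2 + 19*g/3 + 2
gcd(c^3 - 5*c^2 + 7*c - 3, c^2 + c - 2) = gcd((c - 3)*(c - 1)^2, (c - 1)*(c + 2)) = c - 1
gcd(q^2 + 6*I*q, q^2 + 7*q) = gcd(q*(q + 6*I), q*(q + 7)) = q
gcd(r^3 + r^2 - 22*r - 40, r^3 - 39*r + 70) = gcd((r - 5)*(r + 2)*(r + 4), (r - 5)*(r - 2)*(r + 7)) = r - 5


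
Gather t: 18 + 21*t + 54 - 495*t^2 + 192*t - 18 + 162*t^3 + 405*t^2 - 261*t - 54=162*t^3 - 90*t^2 - 48*t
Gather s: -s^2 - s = -s^2 - s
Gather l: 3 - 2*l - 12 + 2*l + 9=0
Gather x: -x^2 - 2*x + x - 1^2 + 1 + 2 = -x^2 - x + 2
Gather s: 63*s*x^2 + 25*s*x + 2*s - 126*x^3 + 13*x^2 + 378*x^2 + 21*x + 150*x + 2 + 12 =s*(63*x^2 + 25*x + 2) - 126*x^3 + 391*x^2 + 171*x + 14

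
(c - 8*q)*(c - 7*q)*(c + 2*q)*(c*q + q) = c^4*q - 13*c^3*q^2 + c^3*q + 26*c^2*q^3 - 13*c^2*q^2 + 112*c*q^4 + 26*c*q^3 + 112*q^4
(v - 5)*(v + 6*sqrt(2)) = v^2 - 5*v + 6*sqrt(2)*v - 30*sqrt(2)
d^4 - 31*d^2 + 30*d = d*(d - 5)*(d - 1)*(d + 6)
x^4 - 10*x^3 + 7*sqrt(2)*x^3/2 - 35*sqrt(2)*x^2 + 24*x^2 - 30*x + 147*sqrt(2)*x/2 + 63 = (x - 7)*(x - 3)*(x + sqrt(2)/2)*(x + 3*sqrt(2))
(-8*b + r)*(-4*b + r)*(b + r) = 32*b^3 + 20*b^2*r - 11*b*r^2 + r^3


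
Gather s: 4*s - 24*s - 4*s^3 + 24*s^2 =-4*s^3 + 24*s^2 - 20*s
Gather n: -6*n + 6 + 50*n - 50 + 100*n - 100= 144*n - 144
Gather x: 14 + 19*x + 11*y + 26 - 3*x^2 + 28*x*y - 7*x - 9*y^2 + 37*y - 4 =-3*x^2 + x*(28*y + 12) - 9*y^2 + 48*y + 36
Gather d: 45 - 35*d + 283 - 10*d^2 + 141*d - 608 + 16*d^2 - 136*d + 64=6*d^2 - 30*d - 216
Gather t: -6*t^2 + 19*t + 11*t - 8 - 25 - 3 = -6*t^2 + 30*t - 36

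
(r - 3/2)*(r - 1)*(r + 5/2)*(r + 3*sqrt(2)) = r^4 + 3*sqrt(2)*r^3 - 19*r^2/4 - 57*sqrt(2)*r/4 + 15*r/4 + 45*sqrt(2)/4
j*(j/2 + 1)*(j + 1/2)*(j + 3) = j^4/2 + 11*j^3/4 + 17*j^2/4 + 3*j/2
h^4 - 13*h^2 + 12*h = h*(h - 3)*(h - 1)*(h + 4)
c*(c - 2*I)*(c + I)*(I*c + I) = I*c^4 + c^3 + I*c^3 + c^2 + 2*I*c^2 + 2*I*c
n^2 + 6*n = n*(n + 6)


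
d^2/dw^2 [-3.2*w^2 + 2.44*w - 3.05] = -6.40000000000000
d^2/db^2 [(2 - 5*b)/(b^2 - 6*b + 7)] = 2*(-4*(b - 3)^2*(5*b - 2) + (15*b - 32)*(b^2 - 6*b + 7))/(b^2 - 6*b + 7)^3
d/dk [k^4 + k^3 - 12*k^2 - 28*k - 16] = 4*k^3 + 3*k^2 - 24*k - 28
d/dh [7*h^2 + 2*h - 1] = 14*h + 2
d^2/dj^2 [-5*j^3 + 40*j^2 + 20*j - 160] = 80 - 30*j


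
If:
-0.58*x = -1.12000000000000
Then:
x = 1.93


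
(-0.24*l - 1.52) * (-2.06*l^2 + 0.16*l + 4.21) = 0.4944*l^3 + 3.0928*l^2 - 1.2536*l - 6.3992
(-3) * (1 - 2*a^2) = 6*a^2 - 3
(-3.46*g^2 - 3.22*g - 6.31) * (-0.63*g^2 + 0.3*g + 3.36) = 2.1798*g^4 + 0.9906*g^3 - 8.6163*g^2 - 12.7122*g - 21.2016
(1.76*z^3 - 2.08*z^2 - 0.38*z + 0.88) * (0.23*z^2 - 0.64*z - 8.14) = 0.4048*z^5 - 1.6048*z^4 - 13.0826*z^3 + 17.3768*z^2 + 2.53*z - 7.1632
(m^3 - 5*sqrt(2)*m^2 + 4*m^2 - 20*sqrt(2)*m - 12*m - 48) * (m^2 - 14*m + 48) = m^5 - 10*m^4 - 5*sqrt(2)*m^4 - 20*m^3 + 50*sqrt(2)*m^3 + 40*sqrt(2)*m^2 + 312*m^2 - 960*sqrt(2)*m + 96*m - 2304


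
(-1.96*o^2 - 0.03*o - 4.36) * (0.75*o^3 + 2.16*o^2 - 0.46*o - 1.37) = -1.47*o^5 - 4.2561*o^4 - 2.4332*o^3 - 6.7186*o^2 + 2.0467*o + 5.9732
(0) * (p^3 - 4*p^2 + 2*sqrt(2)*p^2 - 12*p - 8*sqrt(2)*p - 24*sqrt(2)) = 0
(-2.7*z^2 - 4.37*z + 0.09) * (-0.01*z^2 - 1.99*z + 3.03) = 0.027*z^4 + 5.4167*z^3 + 0.514400000000002*z^2 - 13.4202*z + 0.2727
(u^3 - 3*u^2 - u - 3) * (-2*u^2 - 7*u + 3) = -2*u^5 - u^4 + 26*u^3 + 4*u^2 + 18*u - 9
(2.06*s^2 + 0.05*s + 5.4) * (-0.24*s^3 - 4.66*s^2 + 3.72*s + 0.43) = -0.4944*s^5 - 9.6116*s^4 + 6.1342*s^3 - 24.0922*s^2 + 20.1095*s + 2.322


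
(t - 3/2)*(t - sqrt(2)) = t^2 - 3*t/2 - sqrt(2)*t + 3*sqrt(2)/2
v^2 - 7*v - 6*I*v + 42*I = (v - 7)*(v - 6*I)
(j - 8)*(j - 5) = j^2 - 13*j + 40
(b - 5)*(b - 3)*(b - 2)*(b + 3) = b^4 - 7*b^3 + b^2 + 63*b - 90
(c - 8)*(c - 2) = c^2 - 10*c + 16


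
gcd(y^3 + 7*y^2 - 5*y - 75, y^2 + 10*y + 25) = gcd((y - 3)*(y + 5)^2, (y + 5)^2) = y^2 + 10*y + 25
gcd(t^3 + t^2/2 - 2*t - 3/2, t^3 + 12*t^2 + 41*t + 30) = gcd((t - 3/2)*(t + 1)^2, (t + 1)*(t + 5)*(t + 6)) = t + 1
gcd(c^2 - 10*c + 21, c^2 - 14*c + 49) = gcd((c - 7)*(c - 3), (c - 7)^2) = c - 7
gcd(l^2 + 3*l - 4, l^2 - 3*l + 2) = l - 1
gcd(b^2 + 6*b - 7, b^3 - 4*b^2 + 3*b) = b - 1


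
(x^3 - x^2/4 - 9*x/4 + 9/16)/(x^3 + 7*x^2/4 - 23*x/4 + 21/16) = (2*x + 3)/(2*x + 7)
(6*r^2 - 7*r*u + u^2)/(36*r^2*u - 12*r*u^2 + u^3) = (r - u)/(u*(6*r - u))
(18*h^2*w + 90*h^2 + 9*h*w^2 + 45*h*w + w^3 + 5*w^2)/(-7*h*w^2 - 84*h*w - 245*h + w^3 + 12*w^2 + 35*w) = (18*h^2 + 9*h*w + w^2)/(-7*h*w - 49*h + w^2 + 7*w)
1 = 1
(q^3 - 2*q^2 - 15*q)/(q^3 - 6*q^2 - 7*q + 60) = q/(q - 4)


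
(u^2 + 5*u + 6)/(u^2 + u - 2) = (u + 3)/(u - 1)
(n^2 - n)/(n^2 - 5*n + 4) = n/(n - 4)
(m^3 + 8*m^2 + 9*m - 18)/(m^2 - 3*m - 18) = (m^2 + 5*m - 6)/(m - 6)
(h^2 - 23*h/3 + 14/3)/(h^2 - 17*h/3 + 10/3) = (h - 7)/(h - 5)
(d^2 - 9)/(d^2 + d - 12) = (d + 3)/(d + 4)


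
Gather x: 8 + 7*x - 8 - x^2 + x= -x^2 + 8*x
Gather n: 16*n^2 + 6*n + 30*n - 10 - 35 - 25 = 16*n^2 + 36*n - 70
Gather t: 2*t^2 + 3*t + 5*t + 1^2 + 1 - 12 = 2*t^2 + 8*t - 10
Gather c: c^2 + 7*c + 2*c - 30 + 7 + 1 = c^2 + 9*c - 22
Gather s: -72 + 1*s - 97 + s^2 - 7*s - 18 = s^2 - 6*s - 187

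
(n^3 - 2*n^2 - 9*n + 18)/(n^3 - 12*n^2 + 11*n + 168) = (n^2 - 5*n + 6)/(n^2 - 15*n + 56)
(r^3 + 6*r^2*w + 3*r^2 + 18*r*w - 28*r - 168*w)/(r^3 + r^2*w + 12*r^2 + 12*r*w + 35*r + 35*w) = (r^2 + 6*r*w - 4*r - 24*w)/(r^2 + r*w + 5*r + 5*w)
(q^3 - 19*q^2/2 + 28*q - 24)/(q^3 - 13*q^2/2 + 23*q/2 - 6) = (q - 4)/(q - 1)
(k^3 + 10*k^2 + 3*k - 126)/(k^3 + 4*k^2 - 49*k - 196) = (k^2 + 3*k - 18)/(k^2 - 3*k - 28)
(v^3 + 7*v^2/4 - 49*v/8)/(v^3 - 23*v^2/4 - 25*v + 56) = v*(2*v + 7)/(2*(v^2 - 4*v - 32))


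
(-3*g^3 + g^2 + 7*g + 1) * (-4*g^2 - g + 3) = 12*g^5 - g^4 - 38*g^3 - 8*g^2 + 20*g + 3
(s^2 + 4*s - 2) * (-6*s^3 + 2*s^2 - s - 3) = -6*s^5 - 22*s^4 + 19*s^3 - 11*s^2 - 10*s + 6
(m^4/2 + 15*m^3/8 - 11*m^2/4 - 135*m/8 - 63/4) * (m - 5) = m^5/2 - 5*m^4/8 - 97*m^3/8 - 25*m^2/8 + 549*m/8 + 315/4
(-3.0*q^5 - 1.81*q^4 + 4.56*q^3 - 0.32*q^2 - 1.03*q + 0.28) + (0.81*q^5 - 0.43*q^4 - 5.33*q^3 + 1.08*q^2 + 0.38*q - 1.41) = -2.19*q^5 - 2.24*q^4 - 0.77*q^3 + 0.76*q^2 - 0.65*q - 1.13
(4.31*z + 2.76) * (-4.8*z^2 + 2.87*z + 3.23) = -20.688*z^3 - 0.878299999999999*z^2 + 21.8425*z + 8.9148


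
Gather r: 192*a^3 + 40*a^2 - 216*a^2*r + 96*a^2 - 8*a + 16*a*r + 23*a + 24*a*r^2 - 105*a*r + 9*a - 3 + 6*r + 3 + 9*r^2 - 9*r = 192*a^3 + 136*a^2 + 24*a + r^2*(24*a + 9) + r*(-216*a^2 - 89*a - 3)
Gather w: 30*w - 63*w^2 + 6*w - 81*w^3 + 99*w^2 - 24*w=-81*w^3 + 36*w^2 + 12*w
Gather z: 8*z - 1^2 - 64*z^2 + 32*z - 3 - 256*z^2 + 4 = -320*z^2 + 40*z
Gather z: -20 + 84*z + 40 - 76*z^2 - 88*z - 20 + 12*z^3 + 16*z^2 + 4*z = 12*z^3 - 60*z^2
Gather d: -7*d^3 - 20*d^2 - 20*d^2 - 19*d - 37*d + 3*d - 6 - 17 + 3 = -7*d^3 - 40*d^2 - 53*d - 20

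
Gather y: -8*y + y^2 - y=y^2 - 9*y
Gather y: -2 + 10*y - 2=10*y - 4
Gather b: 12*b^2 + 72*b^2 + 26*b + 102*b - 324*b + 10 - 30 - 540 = 84*b^2 - 196*b - 560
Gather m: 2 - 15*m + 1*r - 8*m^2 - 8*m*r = -8*m^2 + m*(-8*r - 15) + r + 2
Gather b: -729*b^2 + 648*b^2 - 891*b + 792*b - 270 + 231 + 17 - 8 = -81*b^2 - 99*b - 30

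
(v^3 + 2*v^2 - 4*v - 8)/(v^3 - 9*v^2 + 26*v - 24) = (v^2 + 4*v + 4)/(v^2 - 7*v + 12)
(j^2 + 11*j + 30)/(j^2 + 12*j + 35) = (j + 6)/(j + 7)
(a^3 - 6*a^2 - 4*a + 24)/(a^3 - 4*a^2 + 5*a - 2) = (a^2 - 4*a - 12)/(a^2 - 2*a + 1)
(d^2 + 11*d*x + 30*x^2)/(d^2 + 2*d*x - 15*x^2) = (-d - 6*x)/(-d + 3*x)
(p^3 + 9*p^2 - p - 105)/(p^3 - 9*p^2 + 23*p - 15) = (p^2 + 12*p + 35)/(p^2 - 6*p + 5)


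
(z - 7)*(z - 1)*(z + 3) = z^3 - 5*z^2 - 17*z + 21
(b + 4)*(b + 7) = b^2 + 11*b + 28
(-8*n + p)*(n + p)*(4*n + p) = -32*n^3 - 36*n^2*p - 3*n*p^2 + p^3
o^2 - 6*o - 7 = (o - 7)*(o + 1)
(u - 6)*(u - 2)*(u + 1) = u^3 - 7*u^2 + 4*u + 12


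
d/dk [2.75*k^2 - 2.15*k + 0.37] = 5.5*k - 2.15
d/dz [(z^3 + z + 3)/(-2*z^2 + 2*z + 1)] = (-2*z^4 + 4*z^3 + 5*z^2 + 12*z - 5)/(4*z^4 - 8*z^3 + 4*z + 1)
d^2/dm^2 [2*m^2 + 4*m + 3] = 4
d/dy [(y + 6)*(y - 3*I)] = 2*y + 6 - 3*I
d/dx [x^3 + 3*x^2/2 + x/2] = 3*x^2 + 3*x + 1/2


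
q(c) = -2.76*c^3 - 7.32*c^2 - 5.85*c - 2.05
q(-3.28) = 35.78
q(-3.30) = 36.73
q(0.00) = -2.05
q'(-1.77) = -5.88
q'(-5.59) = -182.75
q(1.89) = -57.89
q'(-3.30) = -47.71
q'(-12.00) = -1022.49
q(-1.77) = 0.68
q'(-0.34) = -1.83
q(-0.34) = -0.80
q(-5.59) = 284.02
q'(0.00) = -5.85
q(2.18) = -78.18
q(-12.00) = 3783.35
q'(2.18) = -77.12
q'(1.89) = -63.10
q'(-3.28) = -46.91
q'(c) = -8.28*c^2 - 14.64*c - 5.85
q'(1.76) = -57.26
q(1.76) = -50.07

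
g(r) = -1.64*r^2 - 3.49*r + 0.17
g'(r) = -3.28*r - 3.49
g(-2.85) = -3.20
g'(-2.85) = 5.86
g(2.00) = -13.37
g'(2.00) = -10.05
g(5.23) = -62.94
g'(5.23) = -20.64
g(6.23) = -85.23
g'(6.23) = -23.92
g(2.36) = -17.20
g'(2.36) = -11.23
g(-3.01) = -4.18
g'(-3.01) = 6.38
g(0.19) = -0.55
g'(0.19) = -4.11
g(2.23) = -15.77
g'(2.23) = -10.80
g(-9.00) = -101.26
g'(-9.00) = 26.03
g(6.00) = -79.81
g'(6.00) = -23.17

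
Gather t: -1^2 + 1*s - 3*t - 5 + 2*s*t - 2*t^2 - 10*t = s - 2*t^2 + t*(2*s - 13) - 6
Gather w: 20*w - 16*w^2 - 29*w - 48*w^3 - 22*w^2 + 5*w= -48*w^3 - 38*w^2 - 4*w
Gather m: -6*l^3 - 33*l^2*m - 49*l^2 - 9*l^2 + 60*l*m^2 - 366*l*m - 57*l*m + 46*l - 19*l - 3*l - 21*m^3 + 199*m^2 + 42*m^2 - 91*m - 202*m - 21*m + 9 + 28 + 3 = -6*l^3 - 58*l^2 + 24*l - 21*m^3 + m^2*(60*l + 241) + m*(-33*l^2 - 423*l - 314) + 40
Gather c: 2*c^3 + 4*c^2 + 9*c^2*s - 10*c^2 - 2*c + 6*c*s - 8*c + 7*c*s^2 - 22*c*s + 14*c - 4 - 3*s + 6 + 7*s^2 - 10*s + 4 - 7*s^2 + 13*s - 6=2*c^3 + c^2*(9*s - 6) + c*(7*s^2 - 16*s + 4)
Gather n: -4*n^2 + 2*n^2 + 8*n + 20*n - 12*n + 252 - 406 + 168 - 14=-2*n^2 + 16*n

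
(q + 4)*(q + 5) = q^2 + 9*q + 20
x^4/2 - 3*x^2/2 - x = x*(x/2 + 1/2)*(x - 2)*(x + 1)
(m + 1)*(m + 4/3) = m^2 + 7*m/3 + 4/3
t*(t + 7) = t^2 + 7*t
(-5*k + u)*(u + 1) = -5*k*u - 5*k + u^2 + u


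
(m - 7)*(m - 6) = m^2 - 13*m + 42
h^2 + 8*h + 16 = (h + 4)^2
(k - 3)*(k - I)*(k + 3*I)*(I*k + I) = I*k^4 - 2*k^3 - 2*I*k^3 + 4*k^2 + 6*k - 6*I*k - 9*I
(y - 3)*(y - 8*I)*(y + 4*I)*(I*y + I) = I*y^4 + 4*y^3 - 2*I*y^3 - 8*y^2 + 29*I*y^2 - 12*y - 64*I*y - 96*I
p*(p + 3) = p^2 + 3*p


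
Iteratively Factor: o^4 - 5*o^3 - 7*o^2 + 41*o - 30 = (o - 1)*(o^3 - 4*o^2 - 11*o + 30) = (o - 2)*(o - 1)*(o^2 - 2*o - 15) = (o - 5)*(o - 2)*(o - 1)*(o + 3)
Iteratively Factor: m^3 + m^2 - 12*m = (m)*(m^2 + m - 12) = m*(m - 3)*(m + 4)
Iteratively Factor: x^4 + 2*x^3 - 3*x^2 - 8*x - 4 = (x + 1)*(x^3 + x^2 - 4*x - 4) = (x - 2)*(x + 1)*(x^2 + 3*x + 2) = (x - 2)*(x + 1)*(x + 2)*(x + 1)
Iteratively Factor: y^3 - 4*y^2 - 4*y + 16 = (y - 2)*(y^2 - 2*y - 8) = (y - 2)*(y + 2)*(y - 4)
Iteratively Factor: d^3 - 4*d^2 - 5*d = (d + 1)*(d^2 - 5*d) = (d - 5)*(d + 1)*(d)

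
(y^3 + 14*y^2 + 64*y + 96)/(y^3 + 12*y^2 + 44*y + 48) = (y + 4)/(y + 2)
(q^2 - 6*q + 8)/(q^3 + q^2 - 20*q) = (q - 2)/(q*(q + 5))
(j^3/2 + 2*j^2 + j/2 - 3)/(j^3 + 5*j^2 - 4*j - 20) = (j^2 + 2*j - 3)/(2*(j^2 + 3*j - 10))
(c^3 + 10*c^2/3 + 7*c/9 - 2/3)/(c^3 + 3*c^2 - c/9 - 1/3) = (3*c + 2)/(3*c + 1)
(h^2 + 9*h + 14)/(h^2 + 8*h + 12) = (h + 7)/(h + 6)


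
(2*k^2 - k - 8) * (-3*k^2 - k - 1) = -6*k^4 + k^3 + 23*k^2 + 9*k + 8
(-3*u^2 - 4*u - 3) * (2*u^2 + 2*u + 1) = -6*u^4 - 14*u^3 - 17*u^2 - 10*u - 3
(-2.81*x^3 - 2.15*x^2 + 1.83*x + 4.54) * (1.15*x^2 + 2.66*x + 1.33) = -3.2315*x^5 - 9.9471*x^4 - 7.3518*x^3 + 7.2293*x^2 + 14.5103*x + 6.0382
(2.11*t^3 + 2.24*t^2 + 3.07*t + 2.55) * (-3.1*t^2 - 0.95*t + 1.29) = -6.541*t^5 - 8.9485*t^4 - 8.9231*t^3 - 7.9319*t^2 + 1.5378*t + 3.2895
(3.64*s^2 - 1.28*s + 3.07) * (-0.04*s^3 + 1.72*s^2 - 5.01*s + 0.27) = -0.1456*s^5 + 6.312*s^4 - 20.5608*s^3 + 12.676*s^2 - 15.7263*s + 0.8289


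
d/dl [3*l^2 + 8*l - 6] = 6*l + 8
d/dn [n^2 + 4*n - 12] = 2*n + 4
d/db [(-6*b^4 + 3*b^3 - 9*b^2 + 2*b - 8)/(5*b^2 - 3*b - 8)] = (-60*b^5 + 69*b^4 + 174*b^3 - 55*b^2 + 224*b - 40)/(25*b^4 - 30*b^3 - 71*b^2 + 48*b + 64)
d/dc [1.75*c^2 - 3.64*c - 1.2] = 3.5*c - 3.64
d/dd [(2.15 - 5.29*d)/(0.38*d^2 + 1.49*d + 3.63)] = (2.0102*d^2 - 1.634*d - 22.4062)/(0.1444*d^4 + 1.1324*d^3 + 4.9789*d^2 + 10.8174*d + 13.1769)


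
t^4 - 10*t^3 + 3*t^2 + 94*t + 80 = (t - 8)*(t - 5)*(t + 1)*(t + 2)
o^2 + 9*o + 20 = (o + 4)*(o + 5)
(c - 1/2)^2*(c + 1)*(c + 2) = c^4 + 2*c^3 - 3*c^2/4 - 5*c/4 + 1/2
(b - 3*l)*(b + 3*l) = b^2 - 9*l^2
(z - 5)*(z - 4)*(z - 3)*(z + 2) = z^4 - 10*z^3 + 23*z^2 + 34*z - 120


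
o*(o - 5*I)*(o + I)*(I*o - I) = I*o^4 + 4*o^3 - I*o^3 - 4*o^2 + 5*I*o^2 - 5*I*o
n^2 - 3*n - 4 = (n - 4)*(n + 1)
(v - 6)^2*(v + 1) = v^3 - 11*v^2 + 24*v + 36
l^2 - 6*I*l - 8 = (l - 4*I)*(l - 2*I)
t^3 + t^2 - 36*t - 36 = (t - 6)*(t + 1)*(t + 6)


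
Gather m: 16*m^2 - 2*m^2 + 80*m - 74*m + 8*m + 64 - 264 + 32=14*m^2 + 14*m - 168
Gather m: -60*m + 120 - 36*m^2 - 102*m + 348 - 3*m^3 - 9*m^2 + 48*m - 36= -3*m^3 - 45*m^2 - 114*m + 432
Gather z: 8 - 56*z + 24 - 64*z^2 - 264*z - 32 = -64*z^2 - 320*z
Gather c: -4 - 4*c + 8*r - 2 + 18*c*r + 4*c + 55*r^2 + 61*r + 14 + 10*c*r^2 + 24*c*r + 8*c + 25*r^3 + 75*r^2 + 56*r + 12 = c*(10*r^2 + 42*r + 8) + 25*r^3 + 130*r^2 + 125*r + 20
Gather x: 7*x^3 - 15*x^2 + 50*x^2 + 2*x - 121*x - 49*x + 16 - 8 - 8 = 7*x^3 + 35*x^2 - 168*x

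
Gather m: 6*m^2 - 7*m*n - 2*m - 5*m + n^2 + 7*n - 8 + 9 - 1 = 6*m^2 + m*(-7*n - 7) + n^2 + 7*n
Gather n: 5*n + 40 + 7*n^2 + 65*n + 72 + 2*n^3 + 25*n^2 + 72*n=2*n^3 + 32*n^2 + 142*n + 112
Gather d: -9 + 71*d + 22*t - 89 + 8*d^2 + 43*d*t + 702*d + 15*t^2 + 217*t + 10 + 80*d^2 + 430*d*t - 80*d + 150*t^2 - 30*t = 88*d^2 + d*(473*t + 693) + 165*t^2 + 209*t - 88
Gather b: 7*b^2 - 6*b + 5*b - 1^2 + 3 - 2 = 7*b^2 - b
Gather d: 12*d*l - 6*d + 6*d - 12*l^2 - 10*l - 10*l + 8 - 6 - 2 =12*d*l - 12*l^2 - 20*l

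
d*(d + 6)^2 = d^3 + 12*d^2 + 36*d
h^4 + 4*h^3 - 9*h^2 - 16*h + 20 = (h - 2)*(h - 1)*(h + 2)*(h + 5)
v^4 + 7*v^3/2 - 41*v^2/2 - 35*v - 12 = (v - 4)*(v + 1/2)*(v + 1)*(v + 6)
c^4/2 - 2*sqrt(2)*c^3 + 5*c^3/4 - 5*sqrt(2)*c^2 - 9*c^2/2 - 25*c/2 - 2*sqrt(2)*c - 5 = (c/2 + sqrt(2)/2)*(c + 1/2)*(c + 2)*(c - 5*sqrt(2))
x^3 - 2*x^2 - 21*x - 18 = (x - 6)*(x + 1)*(x + 3)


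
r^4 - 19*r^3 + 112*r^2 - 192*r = r*(r - 8)^2*(r - 3)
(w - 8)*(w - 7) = w^2 - 15*w + 56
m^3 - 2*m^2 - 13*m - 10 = (m - 5)*(m + 1)*(m + 2)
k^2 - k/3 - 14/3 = (k - 7/3)*(k + 2)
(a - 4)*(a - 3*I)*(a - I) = a^3 - 4*a^2 - 4*I*a^2 - 3*a + 16*I*a + 12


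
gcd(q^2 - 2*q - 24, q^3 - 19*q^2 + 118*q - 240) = q - 6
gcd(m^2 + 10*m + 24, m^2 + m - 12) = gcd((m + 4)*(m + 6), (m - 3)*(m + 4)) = m + 4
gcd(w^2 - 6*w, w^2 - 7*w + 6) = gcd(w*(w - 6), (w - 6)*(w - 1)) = w - 6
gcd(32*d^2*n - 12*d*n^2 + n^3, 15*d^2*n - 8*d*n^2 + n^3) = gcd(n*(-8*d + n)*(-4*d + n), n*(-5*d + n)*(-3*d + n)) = n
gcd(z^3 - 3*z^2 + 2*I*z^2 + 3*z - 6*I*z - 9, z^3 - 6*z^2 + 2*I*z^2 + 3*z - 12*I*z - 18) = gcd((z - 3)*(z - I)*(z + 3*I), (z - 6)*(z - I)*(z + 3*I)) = z^2 + 2*I*z + 3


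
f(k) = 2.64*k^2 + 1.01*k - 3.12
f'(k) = 5.28*k + 1.01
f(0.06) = -3.05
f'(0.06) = 1.33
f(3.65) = 35.74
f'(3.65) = 20.28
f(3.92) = 41.41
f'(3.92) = 21.71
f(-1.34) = 0.27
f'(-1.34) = -6.07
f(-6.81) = 112.43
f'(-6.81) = -34.95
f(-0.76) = -2.36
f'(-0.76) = -3.00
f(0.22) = -2.77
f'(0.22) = 2.17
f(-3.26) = 21.64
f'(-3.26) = -16.20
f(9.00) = 219.81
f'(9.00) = 48.53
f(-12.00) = 364.92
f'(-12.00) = -62.35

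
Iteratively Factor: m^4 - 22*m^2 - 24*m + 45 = (m - 5)*(m^3 + 5*m^2 + 3*m - 9) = (m - 5)*(m + 3)*(m^2 + 2*m - 3) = (m - 5)*(m + 3)^2*(m - 1)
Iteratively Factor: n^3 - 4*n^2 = (n)*(n^2 - 4*n) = n^2*(n - 4)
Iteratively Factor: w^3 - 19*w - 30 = (w - 5)*(w^2 + 5*w + 6) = (w - 5)*(w + 3)*(w + 2)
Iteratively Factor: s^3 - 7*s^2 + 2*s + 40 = (s - 4)*(s^2 - 3*s - 10) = (s - 5)*(s - 4)*(s + 2)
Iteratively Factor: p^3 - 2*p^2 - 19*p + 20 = (p - 1)*(p^2 - p - 20) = (p - 5)*(p - 1)*(p + 4)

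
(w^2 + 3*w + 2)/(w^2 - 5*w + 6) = (w^2 + 3*w + 2)/(w^2 - 5*w + 6)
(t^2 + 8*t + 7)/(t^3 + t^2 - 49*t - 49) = 1/(t - 7)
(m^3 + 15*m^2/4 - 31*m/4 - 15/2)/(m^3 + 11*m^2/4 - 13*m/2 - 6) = (m + 5)/(m + 4)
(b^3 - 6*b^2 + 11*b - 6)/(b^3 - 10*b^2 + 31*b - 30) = (b - 1)/(b - 5)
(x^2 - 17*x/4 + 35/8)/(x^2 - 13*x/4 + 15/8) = (4*x - 7)/(4*x - 3)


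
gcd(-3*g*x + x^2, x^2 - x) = x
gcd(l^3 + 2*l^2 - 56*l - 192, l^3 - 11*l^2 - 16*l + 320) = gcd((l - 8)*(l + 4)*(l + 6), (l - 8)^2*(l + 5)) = l - 8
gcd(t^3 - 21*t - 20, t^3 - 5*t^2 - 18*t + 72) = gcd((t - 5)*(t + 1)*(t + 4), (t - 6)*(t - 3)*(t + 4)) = t + 4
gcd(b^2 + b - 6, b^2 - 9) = b + 3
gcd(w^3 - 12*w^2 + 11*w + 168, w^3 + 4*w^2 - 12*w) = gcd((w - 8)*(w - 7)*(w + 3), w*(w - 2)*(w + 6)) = 1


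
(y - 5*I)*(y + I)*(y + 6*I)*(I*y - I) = I*y^4 - 2*y^3 - I*y^3 + 2*y^2 + 29*I*y^2 - 30*y - 29*I*y + 30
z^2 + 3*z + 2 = (z + 1)*(z + 2)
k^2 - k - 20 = (k - 5)*(k + 4)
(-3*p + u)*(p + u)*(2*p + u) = -6*p^3 - 7*p^2*u + u^3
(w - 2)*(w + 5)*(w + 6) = w^3 + 9*w^2 + 8*w - 60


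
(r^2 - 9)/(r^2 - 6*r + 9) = (r + 3)/(r - 3)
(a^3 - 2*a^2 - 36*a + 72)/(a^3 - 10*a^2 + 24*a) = (a^2 + 4*a - 12)/(a*(a - 4))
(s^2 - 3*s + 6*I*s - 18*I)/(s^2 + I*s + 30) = (s - 3)/(s - 5*I)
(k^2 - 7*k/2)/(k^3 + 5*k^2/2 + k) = (2*k - 7)/(2*k^2 + 5*k + 2)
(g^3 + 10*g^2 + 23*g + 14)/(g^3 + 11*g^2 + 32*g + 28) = (g + 1)/(g + 2)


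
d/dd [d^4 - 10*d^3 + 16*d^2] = 2*d*(2*d^2 - 15*d + 16)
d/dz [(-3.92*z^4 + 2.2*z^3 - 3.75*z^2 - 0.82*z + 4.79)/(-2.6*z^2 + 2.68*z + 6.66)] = (20.384*z^5 - 37.2368*z^4 - 92.6368*z^3 + 31.774*z^2 - 25.042*z - 18.2984)/(6.76*z^4 - 13.936*z^3 - 27.4496*z^2 + 35.6976*z + 44.3556)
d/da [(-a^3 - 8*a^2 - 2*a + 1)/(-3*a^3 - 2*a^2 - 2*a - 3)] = 2*(-11*a^4 - 4*a^3 + 15*a^2 + 26*a + 4)/(9*a^6 + 12*a^5 + 16*a^4 + 26*a^3 + 16*a^2 + 12*a + 9)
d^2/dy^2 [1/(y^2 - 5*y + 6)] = 2*(-y^2 + 5*y + (2*y - 5)^2 - 6)/(y^2 - 5*y + 6)^3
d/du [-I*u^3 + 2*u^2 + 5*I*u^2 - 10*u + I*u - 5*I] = -3*I*u^2 + u*(4 + 10*I) - 10 + I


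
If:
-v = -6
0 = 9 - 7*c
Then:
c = 9/7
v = 6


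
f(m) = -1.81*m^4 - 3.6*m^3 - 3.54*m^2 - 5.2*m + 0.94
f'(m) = -7.24*m^3 - 10.8*m^2 - 7.08*m - 5.2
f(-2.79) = -43.60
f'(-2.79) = 87.72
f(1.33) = -26.37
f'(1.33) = -50.75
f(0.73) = -6.66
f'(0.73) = -18.94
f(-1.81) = 0.68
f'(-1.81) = 15.16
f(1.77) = -57.08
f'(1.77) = -91.71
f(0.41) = -2.09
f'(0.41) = -10.42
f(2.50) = -161.14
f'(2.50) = -203.52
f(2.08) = -91.47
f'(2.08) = -131.80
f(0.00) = 0.94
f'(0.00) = -5.20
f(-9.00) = -9490.01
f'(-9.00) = 4461.68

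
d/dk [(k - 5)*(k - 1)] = 2*k - 6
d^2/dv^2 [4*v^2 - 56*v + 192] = 8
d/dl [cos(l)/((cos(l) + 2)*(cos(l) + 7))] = (cos(l)^2 - 14)*sin(l)/((cos(l) + 2)^2*(cos(l) + 7)^2)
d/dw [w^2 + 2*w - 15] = 2*w + 2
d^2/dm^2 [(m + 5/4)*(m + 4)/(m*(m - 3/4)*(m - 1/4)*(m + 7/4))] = 384*(4096*m^8 + 46080*m^7 + 114176*m^6 + 52608*m^5 - 106224*m^4 - 43084*m^3 + 55040*m^2 - 10500*m + 735)/(m^3*(262144*m^9 + 589824*m^8 - 786432*m^7 - 1474560*m^6 + 1615872*m^5 + 778752*m^4 - 1520128*m^3 + 693504*m^2 - 132300*m + 9261))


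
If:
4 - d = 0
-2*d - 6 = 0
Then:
No Solution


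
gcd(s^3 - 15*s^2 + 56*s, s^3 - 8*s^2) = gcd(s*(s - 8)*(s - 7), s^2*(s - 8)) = s^2 - 8*s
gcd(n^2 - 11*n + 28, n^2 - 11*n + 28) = n^2 - 11*n + 28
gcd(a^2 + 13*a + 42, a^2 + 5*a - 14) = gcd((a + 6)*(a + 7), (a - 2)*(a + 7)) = a + 7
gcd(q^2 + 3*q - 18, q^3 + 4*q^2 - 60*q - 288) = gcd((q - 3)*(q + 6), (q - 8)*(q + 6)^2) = q + 6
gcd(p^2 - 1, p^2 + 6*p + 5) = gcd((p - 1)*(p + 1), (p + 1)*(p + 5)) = p + 1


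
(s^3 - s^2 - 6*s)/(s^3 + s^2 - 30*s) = (s^2 - s - 6)/(s^2 + s - 30)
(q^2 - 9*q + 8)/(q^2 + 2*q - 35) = (q^2 - 9*q + 8)/(q^2 + 2*q - 35)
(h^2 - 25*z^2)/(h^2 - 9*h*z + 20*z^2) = (-h - 5*z)/(-h + 4*z)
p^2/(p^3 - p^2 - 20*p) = p/(p^2 - p - 20)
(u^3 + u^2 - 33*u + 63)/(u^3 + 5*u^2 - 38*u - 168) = (u^2 - 6*u + 9)/(u^2 - 2*u - 24)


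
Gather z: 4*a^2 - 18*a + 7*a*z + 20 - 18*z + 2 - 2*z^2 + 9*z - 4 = 4*a^2 - 18*a - 2*z^2 + z*(7*a - 9) + 18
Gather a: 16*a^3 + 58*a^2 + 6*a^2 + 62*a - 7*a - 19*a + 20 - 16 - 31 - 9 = 16*a^3 + 64*a^2 + 36*a - 36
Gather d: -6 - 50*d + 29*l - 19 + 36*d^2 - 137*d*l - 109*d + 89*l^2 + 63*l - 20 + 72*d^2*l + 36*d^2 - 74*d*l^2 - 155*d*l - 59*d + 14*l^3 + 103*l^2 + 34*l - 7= d^2*(72*l + 72) + d*(-74*l^2 - 292*l - 218) + 14*l^3 + 192*l^2 + 126*l - 52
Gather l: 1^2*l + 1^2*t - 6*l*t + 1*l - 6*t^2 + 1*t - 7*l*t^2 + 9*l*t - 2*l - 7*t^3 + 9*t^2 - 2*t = l*(-7*t^2 + 3*t) - 7*t^3 + 3*t^2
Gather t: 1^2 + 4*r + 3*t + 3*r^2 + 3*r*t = 3*r^2 + 4*r + t*(3*r + 3) + 1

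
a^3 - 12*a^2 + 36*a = a*(a - 6)^2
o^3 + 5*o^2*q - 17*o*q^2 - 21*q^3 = (o - 3*q)*(o + q)*(o + 7*q)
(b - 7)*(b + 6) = b^2 - b - 42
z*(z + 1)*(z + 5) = z^3 + 6*z^2 + 5*z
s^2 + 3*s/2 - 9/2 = (s - 3/2)*(s + 3)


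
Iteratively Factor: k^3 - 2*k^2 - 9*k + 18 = (k + 3)*(k^2 - 5*k + 6) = (k - 3)*(k + 3)*(k - 2)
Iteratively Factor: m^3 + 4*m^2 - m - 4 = (m - 1)*(m^2 + 5*m + 4) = (m - 1)*(m + 4)*(m + 1)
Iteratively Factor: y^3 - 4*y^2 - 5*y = (y - 5)*(y^2 + y) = y*(y - 5)*(y + 1)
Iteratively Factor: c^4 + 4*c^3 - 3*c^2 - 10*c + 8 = (c + 4)*(c^3 - 3*c + 2) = (c - 1)*(c + 4)*(c^2 + c - 2) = (c - 1)*(c + 2)*(c + 4)*(c - 1)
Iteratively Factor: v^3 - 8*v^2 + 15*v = (v - 3)*(v^2 - 5*v) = (v - 5)*(v - 3)*(v)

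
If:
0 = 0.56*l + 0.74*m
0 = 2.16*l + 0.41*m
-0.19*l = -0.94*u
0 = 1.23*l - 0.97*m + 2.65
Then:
No Solution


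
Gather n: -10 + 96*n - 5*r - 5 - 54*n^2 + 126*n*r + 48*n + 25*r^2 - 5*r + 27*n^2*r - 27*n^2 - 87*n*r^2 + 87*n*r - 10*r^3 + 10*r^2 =n^2*(27*r - 81) + n*(-87*r^2 + 213*r + 144) - 10*r^3 + 35*r^2 - 10*r - 15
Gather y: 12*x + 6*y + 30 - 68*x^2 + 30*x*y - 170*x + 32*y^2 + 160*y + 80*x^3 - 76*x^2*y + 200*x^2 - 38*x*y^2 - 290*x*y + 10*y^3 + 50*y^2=80*x^3 + 132*x^2 - 158*x + 10*y^3 + y^2*(82 - 38*x) + y*(-76*x^2 - 260*x + 166) + 30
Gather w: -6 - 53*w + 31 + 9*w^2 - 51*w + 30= 9*w^2 - 104*w + 55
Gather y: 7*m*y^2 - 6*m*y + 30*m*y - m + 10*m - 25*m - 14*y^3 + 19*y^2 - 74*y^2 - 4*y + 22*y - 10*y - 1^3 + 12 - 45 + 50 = -16*m - 14*y^3 + y^2*(7*m - 55) + y*(24*m + 8) + 16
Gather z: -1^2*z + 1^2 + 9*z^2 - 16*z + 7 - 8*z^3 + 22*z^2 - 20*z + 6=-8*z^3 + 31*z^2 - 37*z + 14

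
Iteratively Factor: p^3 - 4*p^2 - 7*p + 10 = (p - 1)*(p^2 - 3*p - 10) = (p - 1)*(p + 2)*(p - 5)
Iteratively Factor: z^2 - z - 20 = (z - 5)*(z + 4)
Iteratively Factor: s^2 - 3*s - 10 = (s + 2)*(s - 5)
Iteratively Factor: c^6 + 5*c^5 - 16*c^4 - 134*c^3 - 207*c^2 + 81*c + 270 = (c + 3)*(c^5 + 2*c^4 - 22*c^3 - 68*c^2 - 3*c + 90) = (c + 3)^2*(c^4 - c^3 - 19*c^2 - 11*c + 30) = (c + 2)*(c + 3)^2*(c^3 - 3*c^2 - 13*c + 15) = (c - 1)*(c + 2)*(c + 3)^2*(c^2 - 2*c - 15) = (c - 5)*(c - 1)*(c + 2)*(c + 3)^2*(c + 3)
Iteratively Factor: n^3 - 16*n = (n)*(n^2 - 16) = n*(n + 4)*(n - 4)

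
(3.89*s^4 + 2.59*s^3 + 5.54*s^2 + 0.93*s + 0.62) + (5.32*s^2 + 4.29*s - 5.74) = 3.89*s^4 + 2.59*s^3 + 10.86*s^2 + 5.22*s - 5.12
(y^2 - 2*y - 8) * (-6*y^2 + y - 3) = -6*y^4 + 13*y^3 + 43*y^2 - 2*y + 24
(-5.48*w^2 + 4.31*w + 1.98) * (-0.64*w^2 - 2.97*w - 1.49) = 3.5072*w^4 + 13.5172*w^3 - 5.9027*w^2 - 12.3025*w - 2.9502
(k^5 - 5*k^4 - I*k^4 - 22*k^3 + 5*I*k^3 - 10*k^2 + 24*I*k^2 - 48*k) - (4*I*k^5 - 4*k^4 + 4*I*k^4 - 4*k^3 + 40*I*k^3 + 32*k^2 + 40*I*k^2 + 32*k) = k^5 - 4*I*k^5 - k^4 - 5*I*k^4 - 18*k^3 - 35*I*k^3 - 42*k^2 - 16*I*k^2 - 80*k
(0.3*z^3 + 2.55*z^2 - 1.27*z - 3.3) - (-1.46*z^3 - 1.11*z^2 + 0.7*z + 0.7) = 1.76*z^3 + 3.66*z^2 - 1.97*z - 4.0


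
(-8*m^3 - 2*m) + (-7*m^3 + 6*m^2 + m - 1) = -15*m^3 + 6*m^2 - m - 1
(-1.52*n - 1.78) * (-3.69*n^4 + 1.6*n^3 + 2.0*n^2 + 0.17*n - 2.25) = 5.6088*n^5 + 4.1362*n^4 - 5.888*n^3 - 3.8184*n^2 + 3.1174*n + 4.005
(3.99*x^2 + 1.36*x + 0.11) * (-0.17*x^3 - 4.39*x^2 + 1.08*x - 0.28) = -0.6783*x^5 - 17.7473*x^4 - 1.6799*x^3 - 0.1313*x^2 - 0.262*x - 0.0308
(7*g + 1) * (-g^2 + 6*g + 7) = -7*g^3 + 41*g^2 + 55*g + 7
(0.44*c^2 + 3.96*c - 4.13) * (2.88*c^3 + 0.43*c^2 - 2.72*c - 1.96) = 1.2672*c^5 + 11.594*c^4 - 11.3884*c^3 - 13.4095*c^2 + 3.472*c + 8.0948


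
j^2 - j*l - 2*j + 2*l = (j - 2)*(j - l)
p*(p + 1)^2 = p^3 + 2*p^2 + p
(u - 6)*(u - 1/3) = u^2 - 19*u/3 + 2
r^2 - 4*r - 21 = (r - 7)*(r + 3)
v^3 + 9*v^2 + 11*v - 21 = (v - 1)*(v + 3)*(v + 7)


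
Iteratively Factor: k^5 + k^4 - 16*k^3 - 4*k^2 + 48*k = (k + 2)*(k^4 - k^3 - 14*k^2 + 24*k) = (k - 2)*(k + 2)*(k^3 + k^2 - 12*k) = k*(k - 2)*(k + 2)*(k^2 + k - 12) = k*(k - 3)*(k - 2)*(k + 2)*(k + 4)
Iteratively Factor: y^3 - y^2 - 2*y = (y - 2)*(y^2 + y) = (y - 2)*(y + 1)*(y)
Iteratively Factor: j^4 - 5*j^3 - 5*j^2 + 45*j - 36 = (j - 1)*(j^3 - 4*j^2 - 9*j + 36) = (j - 3)*(j - 1)*(j^2 - j - 12) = (j - 3)*(j - 1)*(j + 3)*(j - 4)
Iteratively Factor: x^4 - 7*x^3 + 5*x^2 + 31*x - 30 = (x - 5)*(x^3 - 2*x^2 - 5*x + 6) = (x - 5)*(x + 2)*(x^2 - 4*x + 3) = (x - 5)*(x - 3)*(x + 2)*(x - 1)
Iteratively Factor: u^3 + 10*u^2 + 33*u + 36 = (u + 3)*(u^2 + 7*u + 12) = (u + 3)*(u + 4)*(u + 3)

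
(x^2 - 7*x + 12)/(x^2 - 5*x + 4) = (x - 3)/(x - 1)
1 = 1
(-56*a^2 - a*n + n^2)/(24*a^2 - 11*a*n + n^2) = (-7*a - n)/(3*a - n)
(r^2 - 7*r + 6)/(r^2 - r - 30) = (r - 1)/(r + 5)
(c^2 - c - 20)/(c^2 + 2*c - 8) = (c - 5)/(c - 2)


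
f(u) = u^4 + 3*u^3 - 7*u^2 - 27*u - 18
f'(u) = 4*u^3 + 9*u^2 - 14*u - 27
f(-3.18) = 2.86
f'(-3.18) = -20.10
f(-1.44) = 1.71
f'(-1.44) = -0.12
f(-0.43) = -7.89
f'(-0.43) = -19.63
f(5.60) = 1121.58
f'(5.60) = 879.30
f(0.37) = -28.78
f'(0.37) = -30.75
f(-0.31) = -10.38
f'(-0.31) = -21.91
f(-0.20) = -12.90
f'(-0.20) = -23.87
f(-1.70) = 1.28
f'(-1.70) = 3.16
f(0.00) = -18.00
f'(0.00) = -27.00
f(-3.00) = 0.00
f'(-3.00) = -12.00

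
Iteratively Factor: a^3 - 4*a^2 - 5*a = (a + 1)*(a^2 - 5*a) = (a - 5)*(a + 1)*(a)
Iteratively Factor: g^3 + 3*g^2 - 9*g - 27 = (g + 3)*(g^2 - 9) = (g + 3)^2*(g - 3)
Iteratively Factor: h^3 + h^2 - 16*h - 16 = (h + 1)*(h^2 - 16) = (h - 4)*(h + 1)*(h + 4)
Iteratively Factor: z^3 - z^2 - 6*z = (z)*(z^2 - z - 6) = z*(z + 2)*(z - 3)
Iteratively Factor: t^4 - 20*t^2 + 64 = (t + 4)*(t^3 - 4*t^2 - 4*t + 16) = (t + 2)*(t + 4)*(t^2 - 6*t + 8) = (t - 4)*(t + 2)*(t + 4)*(t - 2)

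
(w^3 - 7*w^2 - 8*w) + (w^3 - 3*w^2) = 2*w^3 - 10*w^2 - 8*w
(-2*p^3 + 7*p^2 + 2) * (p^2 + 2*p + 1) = -2*p^5 + 3*p^4 + 12*p^3 + 9*p^2 + 4*p + 2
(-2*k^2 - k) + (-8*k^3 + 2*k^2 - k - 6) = -8*k^3 - 2*k - 6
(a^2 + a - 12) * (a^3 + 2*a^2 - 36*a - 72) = a^5 + 3*a^4 - 46*a^3 - 132*a^2 + 360*a + 864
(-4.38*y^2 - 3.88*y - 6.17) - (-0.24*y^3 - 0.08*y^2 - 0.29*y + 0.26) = 0.24*y^3 - 4.3*y^2 - 3.59*y - 6.43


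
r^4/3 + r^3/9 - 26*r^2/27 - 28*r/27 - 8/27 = (r/3 + 1/3)*(r - 2)*(r + 2/3)^2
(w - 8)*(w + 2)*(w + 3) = w^3 - 3*w^2 - 34*w - 48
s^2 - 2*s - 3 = (s - 3)*(s + 1)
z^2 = z^2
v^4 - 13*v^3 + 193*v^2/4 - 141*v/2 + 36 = (v - 8)*(v - 2)*(v - 3/2)^2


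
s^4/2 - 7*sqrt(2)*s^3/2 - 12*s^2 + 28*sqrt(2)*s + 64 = (s/2 + sqrt(2))*(s - 8*sqrt(2))*(s - 2*sqrt(2))*(s + sqrt(2))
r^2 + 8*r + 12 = (r + 2)*(r + 6)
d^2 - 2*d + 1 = (d - 1)^2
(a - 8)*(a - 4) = a^2 - 12*a + 32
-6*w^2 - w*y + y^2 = (-3*w + y)*(2*w + y)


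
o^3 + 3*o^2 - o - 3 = (o - 1)*(o + 1)*(o + 3)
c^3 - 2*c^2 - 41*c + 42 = (c - 7)*(c - 1)*(c + 6)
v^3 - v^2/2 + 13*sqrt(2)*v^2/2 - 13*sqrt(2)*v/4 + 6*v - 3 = (v - 1/2)*(v + sqrt(2)/2)*(v + 6*sqrt(2))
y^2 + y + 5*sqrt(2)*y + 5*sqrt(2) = (y + 1)*(y + 5*sqrt(2))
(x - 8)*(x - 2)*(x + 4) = x^3 - 6*x^2 - 24*x + 64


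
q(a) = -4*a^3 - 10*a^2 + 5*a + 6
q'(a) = -12*a^2 - 20*a + 5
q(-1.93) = -12.14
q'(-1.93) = -1.10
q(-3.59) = 44.24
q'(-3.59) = -77.86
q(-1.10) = -6.28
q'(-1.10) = 12.48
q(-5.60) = 366.86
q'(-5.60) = -259.32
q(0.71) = 3.08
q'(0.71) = -15.25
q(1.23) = -10.42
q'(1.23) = -37.75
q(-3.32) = 25.55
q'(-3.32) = -60.87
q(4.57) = -561.77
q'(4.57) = -337.02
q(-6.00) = 480.00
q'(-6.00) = -307.00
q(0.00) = 6.00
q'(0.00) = 5.00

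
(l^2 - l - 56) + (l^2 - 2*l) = 2*l^2 - 3*l - 56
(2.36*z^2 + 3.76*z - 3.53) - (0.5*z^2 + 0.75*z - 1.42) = 1.86*z^2 + 3.01*z - 2.11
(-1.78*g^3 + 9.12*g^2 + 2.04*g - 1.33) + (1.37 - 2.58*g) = -1.78*g^3 + 9.12*g^2 - 0.54*g + 0.04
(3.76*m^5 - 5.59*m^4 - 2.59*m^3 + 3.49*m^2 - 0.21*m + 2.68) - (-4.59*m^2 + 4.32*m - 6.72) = 3.76*m^5 - 5.59*m^4 - 2.59*m^3 + 8.08*m^2 - 4.53*m + 9.4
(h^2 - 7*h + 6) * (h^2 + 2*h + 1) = h^4 - 5*h^3 - 7*h^2 + 5*h + 6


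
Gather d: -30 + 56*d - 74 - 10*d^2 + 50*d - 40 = -10*d^2 + 106*d - 144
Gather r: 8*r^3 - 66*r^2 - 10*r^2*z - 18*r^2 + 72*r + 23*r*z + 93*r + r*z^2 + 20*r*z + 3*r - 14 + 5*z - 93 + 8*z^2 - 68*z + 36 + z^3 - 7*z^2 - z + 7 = 8*r^3 + r^2*(-10*z - 84) + r*(z^2 + 43*z + 168) + z^3 + z^2 - 64*z - 64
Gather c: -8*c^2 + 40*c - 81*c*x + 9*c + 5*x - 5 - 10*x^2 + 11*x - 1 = -8*c^2 + c*(49 - 81*x) - 10*x^2 + 16*x - 6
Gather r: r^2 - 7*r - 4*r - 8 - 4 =r^2 - 11*r - 12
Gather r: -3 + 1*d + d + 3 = 2*d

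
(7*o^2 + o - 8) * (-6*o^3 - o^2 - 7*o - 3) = -42*o^5 - 13*o^4 - 2*o^3 - 20*o^2 + 53*o + 24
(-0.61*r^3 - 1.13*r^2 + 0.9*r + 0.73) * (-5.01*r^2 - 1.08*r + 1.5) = 3.0561*r^5 + 6.3201*r^4 - 4.2036*r^3 - 6.3243*r^2 + 0.5616*r + 1.095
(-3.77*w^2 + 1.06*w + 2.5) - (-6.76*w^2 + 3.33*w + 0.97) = 2.99*w^2 - 2.27*w + 1.53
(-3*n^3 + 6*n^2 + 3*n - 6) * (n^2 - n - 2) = -3*n^5 + 9*n^4 + 3*n^3 - 21*n^2 + 12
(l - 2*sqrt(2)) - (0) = l - 2*sqrt(2)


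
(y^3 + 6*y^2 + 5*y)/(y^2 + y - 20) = y*(y + 1)/(y - 4)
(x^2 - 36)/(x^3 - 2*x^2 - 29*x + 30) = (x + 6)/(x^2 + 4*x - 5)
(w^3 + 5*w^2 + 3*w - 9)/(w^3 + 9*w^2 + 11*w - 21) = (w + 3)/(w + 7)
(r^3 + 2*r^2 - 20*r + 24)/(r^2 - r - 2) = (r^2 + 4*r - 12)/(r + 1)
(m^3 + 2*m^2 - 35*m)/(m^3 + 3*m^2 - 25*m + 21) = m*(m - 5)/(m^2 - 4*m + 3)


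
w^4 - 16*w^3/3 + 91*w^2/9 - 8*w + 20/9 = (w - 2)*(w - 5/3)*(w - 1)*(w - 2/3)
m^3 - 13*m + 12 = (m - 3)*(m - 1)*(m + 4)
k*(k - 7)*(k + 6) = k^3 - k^2 - 42*k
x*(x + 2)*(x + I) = x^3 + 2*x^2 + I*x^2 + 2*I*x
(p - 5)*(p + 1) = p^2 - 4*p - 5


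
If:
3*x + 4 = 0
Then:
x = -4/3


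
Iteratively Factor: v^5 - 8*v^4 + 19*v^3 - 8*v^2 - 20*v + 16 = (v - 2)*(v^4 - 6*v^3 + 7*v^2 + 6*v - 8) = (v - 2)*(v + 1)*(v^3 - 7*v^2 + 14*v - 8) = (v - 2)^2*(v + 1)*(v^2 - 5*v + 4) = (v - 4)*(v - 2)^2*(v + 1)*(v - 1)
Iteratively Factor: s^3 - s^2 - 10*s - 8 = (s + 1)*(s^2 - 2*s - 8) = (s - 4)*(s + 1)*(s + 2)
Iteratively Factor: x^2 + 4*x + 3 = (x + 1)*(x + 3)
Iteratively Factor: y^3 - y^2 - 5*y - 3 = (y + 1)*(y^2 - 2*y - 3) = (y - 3)*(y + 1)*(y + 1)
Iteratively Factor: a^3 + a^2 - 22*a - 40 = (a + 2)*(a^2 - a - 20) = (a + 2)*(a + 4)*(a - 5)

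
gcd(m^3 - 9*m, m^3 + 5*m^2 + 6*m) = m^2 + 3*m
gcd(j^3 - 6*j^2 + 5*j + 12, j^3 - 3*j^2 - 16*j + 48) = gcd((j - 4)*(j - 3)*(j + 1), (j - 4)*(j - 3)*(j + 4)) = j^2 - 7*j + 12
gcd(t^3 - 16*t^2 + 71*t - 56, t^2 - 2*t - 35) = t - 7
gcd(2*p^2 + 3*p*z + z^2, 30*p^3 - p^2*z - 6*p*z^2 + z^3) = 2*p + z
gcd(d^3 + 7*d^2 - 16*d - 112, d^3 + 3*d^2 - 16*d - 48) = d^2 - 16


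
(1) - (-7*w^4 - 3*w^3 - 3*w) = 7*w^4 + 3*w^3 + 3*w + 1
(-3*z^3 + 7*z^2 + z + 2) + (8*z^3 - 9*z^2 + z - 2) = 5*z^3 - 2*z^2 + 2*z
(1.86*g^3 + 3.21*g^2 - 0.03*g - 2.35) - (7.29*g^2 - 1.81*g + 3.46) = 1.86*g^3 - 4.08*g^2 + 1.78*g - 5.81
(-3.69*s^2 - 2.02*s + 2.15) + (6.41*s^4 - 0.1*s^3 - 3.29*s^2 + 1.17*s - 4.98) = 6.41*s^4 - 0.1*s^3 - 6.98*s^2 - 0.85*s - 2.83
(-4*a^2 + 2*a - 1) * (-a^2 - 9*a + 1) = 4*a^4 + 34*a^3 - 21*a^2 + 11*a - 1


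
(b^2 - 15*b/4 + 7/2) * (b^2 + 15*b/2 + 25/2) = b^4 + 15*b^3/4 - 97*b^2/8 - 165*b/8 + 175/4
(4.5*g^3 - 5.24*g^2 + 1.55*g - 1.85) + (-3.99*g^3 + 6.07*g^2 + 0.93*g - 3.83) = 0.51*g^3 + 0.83*g^2 + 2.48*g - 5.68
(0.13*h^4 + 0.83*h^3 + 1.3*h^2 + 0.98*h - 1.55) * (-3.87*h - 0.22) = -0.5031*h^5 - 3.2407*h^4 - 5.2136*h^3 - 4.0786*h^2 + 5.7829*h + 0.341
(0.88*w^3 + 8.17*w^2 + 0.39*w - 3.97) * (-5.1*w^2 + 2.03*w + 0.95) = -4.488*w^5 - 39.8806*w^4 + 15.4321*w^3 + 28.8002*w^2 - 7.6886*w - 3.7715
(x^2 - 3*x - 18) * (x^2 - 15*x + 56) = x^4 - 18*x^3 + 83*x^2 + 102*x - 1008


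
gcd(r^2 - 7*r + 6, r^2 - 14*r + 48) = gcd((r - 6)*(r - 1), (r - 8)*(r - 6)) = r - 6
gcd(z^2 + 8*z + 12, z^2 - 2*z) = 1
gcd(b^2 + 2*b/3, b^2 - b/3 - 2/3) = b + 2/3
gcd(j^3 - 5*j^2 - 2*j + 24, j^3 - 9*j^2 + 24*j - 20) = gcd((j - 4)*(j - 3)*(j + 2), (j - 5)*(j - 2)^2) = 1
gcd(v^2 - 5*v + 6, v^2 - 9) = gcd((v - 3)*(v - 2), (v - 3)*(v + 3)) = v - 3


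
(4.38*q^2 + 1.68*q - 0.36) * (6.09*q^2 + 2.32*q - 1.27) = 26.6742*q^4 + 20.3928*q^3 - 3.8574*q^2 - 2.9688*q + 0.4572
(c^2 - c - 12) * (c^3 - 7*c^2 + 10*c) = c^5 - 8*c^4 + 5*c^3 + 74*c^2 - 120*c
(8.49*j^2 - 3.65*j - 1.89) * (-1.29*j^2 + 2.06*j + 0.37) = -10.9521*j^4 + 22.1979*j^3 - 1.9396*j^2 - 5.2439*j - 0.6993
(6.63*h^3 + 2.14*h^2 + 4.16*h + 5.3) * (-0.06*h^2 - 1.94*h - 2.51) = -0.3978*h^5 - 12.9906*h^4 - 21.0425*h^3 - 13.7598*h^2 - 20.7236*h - 13.303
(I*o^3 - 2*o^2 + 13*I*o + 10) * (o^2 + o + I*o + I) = I*o^5 - 3*o^4 + I*o^4 - 3*o^3 + 11*I*o^3 - 3*o^2 + 11*I*o^2 - 3*o + 10*I*o + 10*I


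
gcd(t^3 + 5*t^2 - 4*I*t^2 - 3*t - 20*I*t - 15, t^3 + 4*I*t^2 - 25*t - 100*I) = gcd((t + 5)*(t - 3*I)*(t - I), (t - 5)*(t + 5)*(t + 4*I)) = t + 5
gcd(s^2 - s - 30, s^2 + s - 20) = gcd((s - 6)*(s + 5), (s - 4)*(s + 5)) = s + 5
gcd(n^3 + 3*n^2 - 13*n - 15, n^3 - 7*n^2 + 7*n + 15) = n^2 - 2*n - 3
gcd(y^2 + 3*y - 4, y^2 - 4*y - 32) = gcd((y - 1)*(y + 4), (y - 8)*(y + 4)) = y + 4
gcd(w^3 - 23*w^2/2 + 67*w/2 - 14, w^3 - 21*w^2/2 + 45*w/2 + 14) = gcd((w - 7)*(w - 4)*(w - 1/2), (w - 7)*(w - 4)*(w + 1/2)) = w^2 - 11*w + 28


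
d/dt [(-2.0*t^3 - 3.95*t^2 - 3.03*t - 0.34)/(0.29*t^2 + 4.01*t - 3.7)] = (-0.58*t^4 - 16.04*t^3 + 7.2392*t^2 + 29.4272*t + 12.5744)/(0.0841*t^4 + 2.3258*t^3 + 13.9341*t^2 - 29.674*t + 13.69)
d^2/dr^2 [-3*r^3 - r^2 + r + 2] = -18*r - 2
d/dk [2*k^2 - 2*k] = 4*k - 2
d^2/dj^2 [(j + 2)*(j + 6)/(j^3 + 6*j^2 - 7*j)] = 2*(j^6 + 24*j^5 + 237*j^4 + 962*j^3 + 1044*j^2 - 1512*j + 588)/(j^3*(j^6 + 18*j^5 + 87*j^4 - 36*j^3 - 609*j^2 + 882*j - 343))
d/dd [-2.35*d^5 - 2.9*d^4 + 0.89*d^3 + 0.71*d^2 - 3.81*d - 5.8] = -11.75*d^4 - 11.6*d^3 + 2.67*d^2 + 1.42*d - 3.81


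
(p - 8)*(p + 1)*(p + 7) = p^3 - 57*p - 56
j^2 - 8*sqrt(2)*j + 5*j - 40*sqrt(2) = (j + 5)*(j - 8*sqrt(2))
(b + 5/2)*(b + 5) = b^2 + 15*b/2 + 25/2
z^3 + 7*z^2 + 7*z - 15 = (z - 1)*(z + 3)*(z + 5)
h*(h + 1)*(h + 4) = h^3 + 5*h^2 + 4*h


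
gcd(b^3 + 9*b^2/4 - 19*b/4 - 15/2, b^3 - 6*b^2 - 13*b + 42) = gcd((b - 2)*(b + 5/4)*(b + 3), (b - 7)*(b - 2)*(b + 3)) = b^2 + b - 6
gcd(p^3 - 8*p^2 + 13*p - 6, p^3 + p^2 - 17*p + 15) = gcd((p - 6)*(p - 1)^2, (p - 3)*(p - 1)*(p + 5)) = p - 1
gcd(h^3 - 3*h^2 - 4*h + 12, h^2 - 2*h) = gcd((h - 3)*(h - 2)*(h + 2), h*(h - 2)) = h - 2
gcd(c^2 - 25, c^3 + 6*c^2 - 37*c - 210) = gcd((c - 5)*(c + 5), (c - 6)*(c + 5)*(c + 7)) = c + 5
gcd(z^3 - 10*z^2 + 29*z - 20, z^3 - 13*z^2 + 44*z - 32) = z^2 - 5*z + 4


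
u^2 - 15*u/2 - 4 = (u - 8)*(u + 1/2)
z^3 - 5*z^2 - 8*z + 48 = (z - 4)^2*(z + 3)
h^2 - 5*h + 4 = (h - 4)*(h - 1)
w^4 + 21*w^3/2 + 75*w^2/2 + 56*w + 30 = (w + 3/2)*(w + 2)^2*(w + 5)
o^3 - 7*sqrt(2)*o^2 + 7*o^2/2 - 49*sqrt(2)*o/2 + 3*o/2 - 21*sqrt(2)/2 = (o + 1/2)*(o + 3)*(o - 7*sqrt(2))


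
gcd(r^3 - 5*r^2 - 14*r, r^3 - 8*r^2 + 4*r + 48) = r + 2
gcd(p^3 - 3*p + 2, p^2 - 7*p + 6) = p - 1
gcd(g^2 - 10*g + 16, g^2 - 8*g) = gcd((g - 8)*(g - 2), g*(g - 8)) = g - 8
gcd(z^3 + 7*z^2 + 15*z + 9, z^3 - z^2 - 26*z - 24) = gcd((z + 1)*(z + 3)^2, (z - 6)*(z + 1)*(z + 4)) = z + 1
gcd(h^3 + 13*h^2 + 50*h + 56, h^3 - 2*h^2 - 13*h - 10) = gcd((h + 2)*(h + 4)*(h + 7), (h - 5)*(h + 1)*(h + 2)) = h + 2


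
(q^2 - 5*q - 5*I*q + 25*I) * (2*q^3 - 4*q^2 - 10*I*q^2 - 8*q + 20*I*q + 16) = 2*q^5 - 14*q^4 - 20*I*q^4 - 38*q^3 + 140*I*q^3 + 406*q^2 - 160*I*q^2 - 580*q - 280*I*q + 400*I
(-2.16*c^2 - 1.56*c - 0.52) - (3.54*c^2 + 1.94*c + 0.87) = -5.7*c^2 - 3.5*c - 1.39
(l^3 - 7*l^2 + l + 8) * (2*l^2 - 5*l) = 2*l^5 - 19*l^4 + 37*l^3 + 11*l^2 - 40*l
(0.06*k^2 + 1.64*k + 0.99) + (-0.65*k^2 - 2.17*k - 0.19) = -0.59*k^2 - 0.53*k + 0.8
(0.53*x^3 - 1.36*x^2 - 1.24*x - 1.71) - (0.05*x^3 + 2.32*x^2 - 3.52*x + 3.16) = 0.48*x^3 - 3.68*x^2 + 2.28*x - 4.87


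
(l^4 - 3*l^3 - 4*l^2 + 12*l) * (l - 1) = l^5 - 4*l^4 - l^3 + 16*l^2 - 12*l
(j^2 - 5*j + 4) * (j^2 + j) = j^4 - 4*j^3 - j^2 + 4*j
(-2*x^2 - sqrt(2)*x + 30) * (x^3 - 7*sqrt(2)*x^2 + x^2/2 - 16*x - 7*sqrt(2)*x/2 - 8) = -2*x^5 - x^4 + 13*sqrt(2)*x^4 + 13*sqrt(2)*x^3/2 + 76*x^3 - 194*sqrt(2)*x^2 + 38*x^2 - 480*x - 97*sqrt(2)*x - 240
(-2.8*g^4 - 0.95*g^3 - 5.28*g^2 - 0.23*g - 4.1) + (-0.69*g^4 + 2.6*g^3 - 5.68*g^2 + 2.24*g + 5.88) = -3.49*g^4 + 1.65*g^3 - 10.96*g^2 + 2.01*g + 1.78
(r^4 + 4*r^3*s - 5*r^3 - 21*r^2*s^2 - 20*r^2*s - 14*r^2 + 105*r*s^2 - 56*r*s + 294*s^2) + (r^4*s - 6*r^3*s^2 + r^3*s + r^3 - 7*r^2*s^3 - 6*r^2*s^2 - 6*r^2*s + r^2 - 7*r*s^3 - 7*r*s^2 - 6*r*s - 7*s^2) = r^4*s + r^4 - 6*r^3*s^2 + 5*r^3*s - 4*r^3 - 7*r^2*s^3 - 27*r^2*s^2 - 26*r^2*s - 13*r^2 - 7*r*s^3 + 98*r*s^2 - 62*r*s + 287*s^2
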